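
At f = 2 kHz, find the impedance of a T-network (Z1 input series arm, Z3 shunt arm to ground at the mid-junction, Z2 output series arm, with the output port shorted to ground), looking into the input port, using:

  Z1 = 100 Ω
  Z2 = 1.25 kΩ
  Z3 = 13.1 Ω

Step 1 — Angular frequency: ω = 2π·f = 2π·2000 = 1.257e+04 rad/s.
Step 2 — Component impedances:
  Z1: Z = R = 100 Ω
  Z2: Z = R = 1250 Ω
  Z3: Z = R = 13.1 Ω
Step 3 — With the output port shorted to ground, the output series arm Z2 runs from the junction to ground; the shunt arm Z3 also runs from the junction to ground. They appear in parallel: Z3 || Z2 = 12.96 Ω.
Step 4 — Series with input arm Z1: Z_in = Z1 + (Z3 || Z2) = 113 Ω = 113∠0.0° Ω.

Z = 113 Ω = 113∠0.0° Ω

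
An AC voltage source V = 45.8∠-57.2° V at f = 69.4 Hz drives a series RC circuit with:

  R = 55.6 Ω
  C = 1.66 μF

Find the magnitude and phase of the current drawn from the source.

Step 1 — Angular frequency: ω = 2π·f = 2π·69.4 = 436.1 rad/s.
Step 2 — Component impedances:
  R: Z = R = 55.6 Ω
  C: Z = 1/(jωC) = -j/(ω·C) = 0 - j1382 Ω
Step 3 — Series combination: Z_total = R + C = 55.6 - j1382 Ω = 1383∠-87.7° Ω.
Step 4 — Source phasor: V = 45.8∠-57.2° V = 24.81 - j38.5 V.
Step 5 — Ohm's law: I = V / Z_total = (24.81 - j38.5) / (55.6 - j1382) = 0.02854 + j0.01681 A.
Step 6 — Convert to polar: |I| = 0.03313 A, ∠I = 30.5°.

I = 0.03313∠30.5° A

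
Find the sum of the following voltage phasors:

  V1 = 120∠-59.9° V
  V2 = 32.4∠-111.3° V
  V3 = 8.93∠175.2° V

Step 1 — Convert each phasor to rectangular form:
  V1 = 120·(cos(-59.9°) + j·sin(-59.9°)) = 60.18 - j103.8 V
  V2 = 32.4·(cos(-111.3°) + j·sin(-111.3°)) = -11.77 - j30.19 V
  V3 = 8.93·(cos(175.2°) + j·sin(175.2°)) = -8.899 + j0.7472 V
Step 2 — Sum components: V_total = 39.51 - j133.3 V.
Step 3 — Convert to polar: |V_total| = 139 V, ∠V_total = -73.5°.

V_total = 139∠-73.5° V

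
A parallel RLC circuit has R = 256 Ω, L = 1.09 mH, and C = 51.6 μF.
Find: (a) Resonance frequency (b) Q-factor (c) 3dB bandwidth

Step 1 — Resonance: ω₀ = 1/√(LC) = 1/√(0.00109·5.16e-05) = 4217 rad/s.
Step 2 — f₀ = ω₀/(2π) = 671.1 Hz.
Step 3 — Parallel Q: Q = R/(ω₀L) = 256/(4217·0.00109) = 55.7.
Step 4 — Bandwidth: Δω = ω₀/Q = 75.7 rad/s; BW = Δω/(2π) = 12.05 Hz.

(a) f₀ = 671.1 Hz  (b) Q = 55.7  (c) BW = 12.05 Hz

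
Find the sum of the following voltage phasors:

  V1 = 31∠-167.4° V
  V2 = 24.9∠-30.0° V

Step 1 — Convert each phasor to rectangular form:
  V1 = 31·(cos(-167.4°) + j·sin(-167.4°)) = -30.25 - j6.762 V
  V2 = 24.9·(cos(-30.0°) + j·sin(-30.0°)) = 21.56 - j12.45 V
Step 2 — Sum components: V_total = -8.689 - j19.21 V.
Step 3 — Convert to polar: |V_total| = 21.09 V, ∠V_total = -114.3°.

V_total = 21.09∠-114.3° V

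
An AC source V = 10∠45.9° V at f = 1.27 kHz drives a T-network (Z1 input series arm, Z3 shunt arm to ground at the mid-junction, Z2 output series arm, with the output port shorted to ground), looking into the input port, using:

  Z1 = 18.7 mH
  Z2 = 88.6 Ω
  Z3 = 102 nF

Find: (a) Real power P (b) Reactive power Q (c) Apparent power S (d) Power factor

Step 1 — Angular frequency: ω = 2π·f = 2π·1270 = 7980 rad/s.
Step 2 — Component impedances:
  Z1: Z = jωL = j·7980·0.0187 = 0 + j149.2 Ω
  Z2: Z = R = 88.6 Ω
  Z3: Z = 1/(jωC) = -j/(ω·C) = 0 - j1229 Ω
Step 3 — With the output port shorted to ground, the output series arm Z2 runs from the junction to ground; the shunt arm Z3 also runs from the junction to ground. They appear in parallel: Z3 || Z2 = 88.14 - j6.356 Ω.
Step 4 — Series with input arm Z1: Z_in = Z1 + (Z3 || Z2) = 88.14 + j142.9 Ω = 167.9∠58.3° Ω.
Step 5 — Source phasor: V = 10∠45.9° V = 6.959 + j7.181 V.
Step 6 — Current: I = V / Z = 0.05818 - j0.01282 A = 0.05957∠-12.4° A.
Step 7 — Complex power: S = V·I* = 0.3128 + j0.507 VA.
Step 8 — Real power: P = Re(S) = 0.3128 W.
Step 9 — Reactive power: Q = Im(S) = 0.507 VAR.
Step 10 — Apparent power: |S| = 0.5957 VA.
Step 11 — Power factor: PF = P/|S| = 0.5251 (lagging).

(a) P = 0.3128 W  (b) Q = 0.507 VAR  (c) S = 0.5957 VA  (d) PF = 0.5251 (lagging)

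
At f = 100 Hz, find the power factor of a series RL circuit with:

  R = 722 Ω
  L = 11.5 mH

Step 1 — Angular frequency: ω = 2π·f = 2π·100 = 628.3 rad/s.
Step 2 — Component impedances:
  R: Z = R = 722 Ω
  L: Z = jωL = j·628.3·0.0115 = 0 + j7.226 Ω
Step 3 — Series combination: Z_total = R + L = 722 + j7.226 Ω = 722∠0.6° Ω.
Step 4 — Power factor: PF = cos(φ) = Re(Z)/|Z| = 722/722.04 = 0.9999.
Step 5 — Type: Im(Z) = 7.226 ⇒ lagging (phase φ = 0.6°).

PF = 0.9999 (lagging, φ = 0.6°)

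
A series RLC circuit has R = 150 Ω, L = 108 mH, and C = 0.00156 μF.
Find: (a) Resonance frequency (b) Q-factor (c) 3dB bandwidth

Step 1 — Resonance condition Im(Z)=0 gives ω₀ = 1/√(LC).
Step 2 — ω₀ = 1/√(0.108·1.56e-09) = 7.704e+04 rad/s.
Step 3 — f₀ = ω₀/(2π) = 1.226e+04 Hz.
Step 4 — Series Q: Q = ω₀L/R = 7.704e+04·0.108/150 = 55.47.
Step 5 — 3dB bandwidth: Δω = ω₀/Q = 1389 rad/s; BW = Δω/(2π) = 221 Hz.

(a) f₀ = 1.226e+04 Hz  (b) Q = 55.47  (c) BW = 221 Hz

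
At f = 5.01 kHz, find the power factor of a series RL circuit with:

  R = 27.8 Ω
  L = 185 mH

Step 1 — Angular frequency: ω = 2π·f = 2π·5010 = 3.148e+04 rad/s.
Step 2 — Component impedances:
  R: Z = R = 27.8 Ω
  L: Z = jωL = j·3.148e+04·0.185 = 0 + j5824 Ω
Step 3 — Series combination: Z_total = R + L = 27.8 + j5824 Ω = 5824∠89.7° Ω.
Step 4 — Power factor: PF = cos(φ) = Re(Z)/|Z| = 27.8/5823.6 = 0.004774.
Step 5 — Type: Im(Z) = 5824 ⇒ lagging (phase φ = 89.7°).

PF = 0.004774 (lagging, φ = 89.7°)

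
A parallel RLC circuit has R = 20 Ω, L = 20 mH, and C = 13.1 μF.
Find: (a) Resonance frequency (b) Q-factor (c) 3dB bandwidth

Step 1 — Resonance: ω₀ = 1/√(LC) = 1/√(0.02·1.31e-05) = 1954 rad/s.
Step 2 — f₀ = ω₀/(2π) = 310.9 Hz.
Step 3 — Parallel Q: Q = R/(ω₀L) = 20/(1954·0.02) = 0.5119.
Step 4 — Bandwidth: Δω = ω₀/Q = 3817 rad/s; BW = Δω/(2π) = 607.5 Hz.

(a) f₀ = 310.9 Hz  (b) Q = 0.5119  (c) BW = 607.5 Hz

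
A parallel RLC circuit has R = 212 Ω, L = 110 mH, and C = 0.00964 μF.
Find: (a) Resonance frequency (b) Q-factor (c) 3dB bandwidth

Step 1 — Resonance: ω₀ = 1/√(LC) = 1/√(0.11·9.64e-09) = 3.071e+04 rad/s.
Step 2 — f₀ = ω₀/(2π) = 4887 Hz.
Step 3 — Parallel Q: Q = R/(ω₀L) = 212/(3.071e+04·0.11) = 0.06276.
Step 4 — Bandwidth: Δω = ω₀/Q = 4.893e+05 rad/s; BW = Δω/(2π) = 7.788e+04 Hz.

(a) f₀ = 4887 Hz  (b) Q = 0.06276  (c) BW = 7.788e+04 Hz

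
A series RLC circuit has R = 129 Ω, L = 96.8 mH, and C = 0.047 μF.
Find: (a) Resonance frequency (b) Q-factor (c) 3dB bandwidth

Step 1 — Resonance condition Im(Z)=0 gives ω₀ = 1/√(LC).
Step 2 — ω₀ = 1/√(0.0968·4.7e-08) = 1.483e+04 rad/s.
Step 3 — f₀ = ω₀/(2π) = 2360 Hz.
Step 4 — Series Q: Q = ω₀L/R = 1.483e+04·0.0968/129 = 11.12.
Step 5 — 3dB bandwidth: Δω = ω₀/Q = 1333 rad/s; BW = Δω/(2π) = 212.1 Hz.

(a) f₀ = 2360 Hz  (b) Q = 11.12  (c) BW = 212.1 Hz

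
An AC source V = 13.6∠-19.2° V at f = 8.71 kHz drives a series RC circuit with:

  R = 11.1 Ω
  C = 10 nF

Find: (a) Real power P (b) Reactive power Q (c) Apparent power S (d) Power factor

Step 1 — Angular frequency: ω = 2π·f = 2π·8710 = 5.473e+04 rad/s.
Step 2 — Component impedances:
  R: Z = R = 11.1 Ω
  C: Z = 1/(jωC) = -j/(ω·C) = 0 - j1827 Ω
Step 3 — Series combination: Z_total = R + C = 11.1 - j1827 Ω = 1827∠-89.7° Ω.
Step 4 — Source phasor: V = 13.6∠-19.2° V = 12.84 - j4.473 V.
Step 5 — Current: I = V / Z = 0.00249 + j0.007014 A = 0.007443∠70.5° A.
Step 6 — Complex power: S = V·I* = 0.0006149 - j0.1012 VA.
Step 7 — Real power: P = Re(S) = 0.0006149 W.
Step 8 — Reactive power: Q = Im(S) = -0.1012 VAR.
Step 9 — Apparent power: |S| = 0.1012 VA.
Step 10 — Power factor: PF = P/|S| = 0.006075 (leading).

(a) P = 0.0006149 W  (b) Q = -0.1012 VAR  (c) S = 0.1012 VA  (d) PF = 0.006075 (leading)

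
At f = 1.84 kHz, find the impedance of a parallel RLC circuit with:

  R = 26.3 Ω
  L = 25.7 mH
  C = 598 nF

Step 1 — Angular frequency: ω = 2π·f = 2π·1840 = 1.156e+04 rad/s.
Step 2 — Component impedances:
  R: Z = R = 26.3 Ω
  L: Z = jωL = j·1.156e+04·0.0257 = 0 + j297.1 Ω
  C: Z = 1/(jωC) = -j/(ω·C) = 0 - j144.6 Ω
Step 3 — Parallel combination: 1/Z_total = 1/R + 1/L + 1/C; Z_total = 26.07 - j2.433 Ω = 26.19∠-5.3° Ω.

Z = 26.07 - j2.433 Ω = 26.19∠-5.3° Ω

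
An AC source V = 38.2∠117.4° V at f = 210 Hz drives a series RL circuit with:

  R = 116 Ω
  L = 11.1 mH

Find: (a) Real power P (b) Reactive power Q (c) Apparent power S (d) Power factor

Step 1 — Angular frequency: ω = 2π·f = 2π·210 = 1319 rad/s.
Step 2 — Component impedances:
  R: Z = R = 116 Ω
  L: Z = jωL = j·1319·0.0111 = 0 + j14.65 Ω
Step 3 — Series combination: Z_total = R + L = 116 + j14.65 Ω = 116.9∠7.2° Ω.
Step 4 — Source phasor: V = 38.2∠117.4° V = -17.58 + j33.91 V.
Step 5 — Current: I = V / Z = -0.1128 + j0.3066 A = 0.3267∠110.2° A.
Step 6 — Complex power: S = V·I* = 12.38 + j1.563 VA.
Step 7 — Real power: P = Re(S) = 12.38 W.
Step 8 — Reactive power: Q = Im(S) = 1.563 VAR.
Step 9 — Apparent power: |S| = 12.48 VA.
Step 10 — Power factor: PF = P/|S| = 0.9921 (lagging).

(a) P = 12.38 W  (b) Q = 1.563 VAR  (c) S = 12.48 VA  (d) PF = 0.9921 (lagging)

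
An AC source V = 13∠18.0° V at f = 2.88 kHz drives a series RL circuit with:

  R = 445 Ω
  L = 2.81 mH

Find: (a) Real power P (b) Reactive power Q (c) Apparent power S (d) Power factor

Step 1 — Angular frequency: ω = 2π·f = 2π·2880 = 1.81e+04 rad/s.
Step 2 — Component impedances:
  R: Z = R = 445 Ω
  L: Z = jωL = j·1.81e+04·0.00281 = 0 + j50.85 Ω
Step 3 — Series combination: Z_total = R + L = 445 + j50.85 Ω = 447.9∠6.5° Ω.
Step 4 — Source phasor: V = 13∠18.0° V = 12.36 + j4.017 V.
Step 5 — Current: I = V / Z = 0.02844 + j0.005777 A = 0.02902∠11.5° A.
Step 6 — Complex power: S = V·I* = 0.3749 + j0.04284 VA.
Step 7 — Real power: P = Re(S) = 0.3749 W.
Step 8 — Reactive power: Q = Im(S) = 0.04284 VAR.
Step 9 — Apparent power: |S| = 0.3773 VA.
Step 10 — Power factor: PF = P/|S| = 0.9935 (lagging).

(a) P = 0.3749 W  (b) Q = 0.04284 VAR  (c) S = 0.3773 VA  (d) PF = 0.9935 (lagging)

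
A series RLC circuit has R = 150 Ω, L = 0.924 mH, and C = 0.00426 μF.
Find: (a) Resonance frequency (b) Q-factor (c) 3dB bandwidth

Step 1 — Resonance condition Im(Z)=0 gives ω₀ = 1/√(LC).
Step 2 — ω₀ = 1/√(0.000924·4.26e-09) = 5.04e+05 rad/s.
Step 3 — f₀ = ω₀/(2π) = 8.022e+04 Hz.
Step 4 — Series Q: Q = ω₀L/R = 5.04e+05·0.000924/150 = 3.105.
Step 5 — 3dB bandwidth: Δω = ω₀/Q = 1.623e+05 rad/s; BW = Δω/(2π) = 2.584e+04 Hz.

(a) f₀ = 8.022e+04 Hz  (b) Q = 3.105  (c) BW = 2.584e+04 Hz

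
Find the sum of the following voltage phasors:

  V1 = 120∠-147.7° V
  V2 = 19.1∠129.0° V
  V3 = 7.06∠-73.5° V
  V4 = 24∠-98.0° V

Step 1 — Convert each phasor to rectangular form:
  V1 = 120·(cos(-147.7°) + j·sin(-147.7°)) = -101.4 - j64.12 V
  V2 = 19.1·(cos(129.0°) + j·sin(129.0°)) = -12.02 + j14.84 V
  V3 = 7.06·(cos(-73.5°) + j·sin(-73.5°)) = 2.005 - j6.769 V
  V4 = 24·(cos(-98.0°) + j·sin(-98.0°)) = -3.34 - j23.77 V
Step 2 — Sum components: V_total = -114.8 - j79.81 V.
Step 3 — Convert to polar: |V_total| = 139.8 V, ∠V_total = -145.2°.

V_total = 139.8∠-145.2° V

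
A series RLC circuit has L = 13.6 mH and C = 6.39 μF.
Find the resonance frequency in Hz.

Step 1 — Resonance condition Im(Z)=0 gives ω₀ = 1/√(LC).
Step 2 — ω₀ = 1/√(0.0136·6.39e-06) = 3392 rad/s.
Step 3 — f₀ = ω₀/(2π) = 539.9 Hz.

f₀ = 539.9 Hz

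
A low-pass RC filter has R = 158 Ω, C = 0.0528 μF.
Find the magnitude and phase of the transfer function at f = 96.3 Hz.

Step 1 — Angular frequency: ω = 2π·96.3 = 605.1 rad/s.
Step 2 — Transfer function: H(jω) = 1/(1 + jωRC).
Step 3 — Denominator: 1 + jωRC = 1 + j·605.1·158·5.28e-08 = 1 + j0.005048.
Step 4 — H = 1 - j0.005048.
Step 5 — Magnitude: |H| = 1 (-0.0 dB); phase: φ = -0.3°.

|H| = 1 (-0.0 dB), φ = -0.3°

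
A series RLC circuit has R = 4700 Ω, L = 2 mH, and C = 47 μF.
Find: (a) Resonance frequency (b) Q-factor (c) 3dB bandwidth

Step 1 — Resonance: ω₀ = 1/√(LC) = 1/√(0.002·4.7e-05) = 3262 rad/s.
Step 2 — f₀ = ω₀/(2π) = 519.1 Hz.
Step 3 — Series Q: Q = ω₀L/R = 3262·0.002/4700 = 0.001388.
Step 4 — Bandwidth: Δω = ω₀/Q = 2.35e+06 rad/s; BW = Δω/(2π) = 3.74e+05 Hz.

(a) f₀ = 519.1 Hz  (b) Q = 0.001388  (c) BW = 3.74e+05 Hz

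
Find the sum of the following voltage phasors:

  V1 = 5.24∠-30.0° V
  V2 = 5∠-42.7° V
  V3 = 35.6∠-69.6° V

Step 1 — Convert each phasor to rectangular form:
  V1 = 5.24·(cos(-30.0°) + j·sin(-30.0°)) = 4.538 - j2.62 V
  V2 = 5·(cos(-42.7°) + j·sin(-42.7°)) = 3.675 - j3.391 V
  V3 = 35.6·(cos(-69.6°) + j·sin(-69.6°)) = 12.41 - j33.37 V
Step 2 — Sum components: V_total = 20.62 - j39.38 V.
Step 3 — Convert to polar: |V_total| = 44.45 V, ∠V_total = -62.4°.

V_total = 44.45∠-62.4° V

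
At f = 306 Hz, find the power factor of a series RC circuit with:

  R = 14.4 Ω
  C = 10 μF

Step 1 — Angular frequency: ω = 2π·f = 2π·306 = 1923 rad/s.
Step 2 — Component impedances:
  R: Z = R = 14.4 Ω
  C: Z = 1/(jωC) = -j/(ω·C) = 0 - j52.01 Ω
Step 3 — Series combination: Z_total = R + C = 14.4 - j52.01 Ω = 53.97∠-74.5° Ω.
Step 4 — Power factor: PF = cos(φ) = Re(Z)/|Z| = 14.4/53.97 = 0.2668.
Step 5 — Type: Im(Z) = -52.01 ⇒ leading (phase φ = -74.5°).

PF = 0.2668 (leading, φ = -74.5°)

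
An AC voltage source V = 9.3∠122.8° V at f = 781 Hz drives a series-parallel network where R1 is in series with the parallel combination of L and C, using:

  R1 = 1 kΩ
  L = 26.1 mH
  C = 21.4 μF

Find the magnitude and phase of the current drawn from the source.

Step 1 — Angular frequency: ω = 2π·f = 2π·781 = 4907 rad/s.
Step 2 — Component impedances:
  R1: Z = R = 1000 Ω
  L: Z = jωL = j·4907·0.0261 = 0 + j128.1 Ω
  C: Z = 1/(jωC) = -j/(ω·C) = 0 - j9.523 Ω
Step 3 — Parallel branch: L || C = 1/(1/L + 1/C) = 0 - j10.29 Ω.
Step 4 — Series with R1: Z_total = R1 + (L || C) = 1000 - j10.29 Ω = 1000∠-0.6° Ω.
Step 5 — Source phasor: V = 9.3∠122.8° V = -5.038 + j7.817 V.
Step 6 — Ohm's law: I = V / Z_total = (-5.038 + j7.817) / (1000 - j10.29) = -0.005118 + j0.007765 A.
Step 7 — Convert to polar: |I| = 0.0093 A, ∠I = 123.4°.

I = 0.0093∠123.4° A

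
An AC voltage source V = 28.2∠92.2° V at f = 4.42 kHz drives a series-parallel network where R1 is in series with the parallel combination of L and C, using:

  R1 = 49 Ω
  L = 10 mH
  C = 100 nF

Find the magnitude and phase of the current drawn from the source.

Step 1 — Angular frequency: ω = 2π·f = 2π·4420 = 2.777e+04 rad/s.
Step 2 — Component impedances:
  R1: Z = R = 49 Ω
  L: Z = jωL = j·2.777e+04·0.01 = 0 + j277.7 Ω
  C: Z = 1/(jωC) = -j/(ω·C) = 0 - j360.1 Ω
Step 3 — Parallel branch: L || C = 1/(1/L + 1/C) = 0 + j1214 Ω.
Step 4 — Series with R1: Z_total = R1 + (L || C) = 49 + j1214 Ω = 1215∠87.7° Ω.
Step 5 — Source phasor: V = 28.2∠92.2° V = -1.083 + j28.18 V.
Step 6 — Ohm's law: I = V / Z_total = (-1.083 + j28.18) / (49 + j1214) = 0.02314 + j0.001825 A.
Step 7 — Convert to polar: |I| = 0.02321 A, ∠I = 4.5°.

I = 0.02321∠4.5° A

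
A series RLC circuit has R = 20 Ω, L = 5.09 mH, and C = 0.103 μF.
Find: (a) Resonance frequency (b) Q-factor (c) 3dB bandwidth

Step 1 — Resonance: ω₀ = 1/√(LC) = 1/√(0.00509·1.03e-07) = 4.367e+04 rad/s.
Step 2 — f₀ = ω₀/(2π) = 6951 Hz.
Step 3 — Series Q: Q = ω₀L/R = 4.367e+04·0.00509/20 = 11.12.
Step 4 — Bandwidth: Δω = ω₀/Q = 3929 rad/s; BW = Δω/(2π) = 625.4 Hz.

(a) f₀ = 6951 Hz  (b) Q = 11.12  (c) BW = 625.4 Hz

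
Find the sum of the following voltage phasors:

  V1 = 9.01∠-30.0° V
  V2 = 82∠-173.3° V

Step 1 — Convert each phasor to rectangular form:
  V1 = 9.01·(cos(-30.0°) + j·sin(-30.0°)) = 7.803 - j4.505 V
  V2 = 82·(cos(-173.3°) + j·sin(-173.3°)) = -81.44 - j9.567 V
Step 2 — Sum components: V_total = -73.64 - j14.07 V.
Step 3 — Convert to polar: |V_total| = 74.97 V, ∠V_total = -169.2°.

V_total = 74.97∠-169.2° V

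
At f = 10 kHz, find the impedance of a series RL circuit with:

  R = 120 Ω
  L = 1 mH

Step 1 — Angular frequency: ω = 2π·f = 2π·1e+04 = 6.283e+04 rad/s.
Step 2 — Component impedances:
  R: Z = R = 120 Ω
  L: Z = jωL = j·6.283e+04·0.001 = 0 + j62.83 Ω
Step 3 — Series combination: Z_total = R + L = 120 + j62.83 Ω = 135.5∠27.6° Ω.

Z = 120 + j62.83 Ω = 135.5∠27.6° Ω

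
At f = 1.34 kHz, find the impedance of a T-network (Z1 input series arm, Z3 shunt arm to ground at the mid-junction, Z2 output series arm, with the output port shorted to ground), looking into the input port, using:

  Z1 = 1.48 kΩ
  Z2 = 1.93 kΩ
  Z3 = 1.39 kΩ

Step 1 — Angular frequency: ω = 2π·f = 2π·1340 = 8419 rad/s.
Step 2 — Component impedances:
  Z1: Z = R = 1480 Ω
  Z2: Z = R = 1930 Ω
  Z3: Z = R = 1390 Ω
Step 3 — With the output port shorted to ground, the output series arm Z2 runs from the junction to ground; the shunt arm Z3 also runs from the junction to ground. They appear in parallel: Z3 || Z2 = 808 Ω.
Step 4 — Series with input arm Z1: Z_in = Z1 + (Z3 || Z2) = 2288 Ω = 2288∠0.0° Ω.

Z = 2288 Ω = 2288∠0.0° Ω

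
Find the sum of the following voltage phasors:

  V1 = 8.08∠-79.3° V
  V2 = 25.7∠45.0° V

Step 1 — Convert each phasor to rectangular form:
  V1 = 8.08·(cos(-79.3°) + j·sin(-79.3°)) = 1.5 - j7.94 V
  V2 = 25.7·(cos(45.0°) + j·sin(45.0°)) = 18.17 + j18.17 V
Step 2 — Sum components: V_total = 19.67 + j10.23 V.
Step 3 — Convert to polar: |V_total| = 22.18 V, ∠V_total = 27.5°.

V_total = 22.18∠27.5° V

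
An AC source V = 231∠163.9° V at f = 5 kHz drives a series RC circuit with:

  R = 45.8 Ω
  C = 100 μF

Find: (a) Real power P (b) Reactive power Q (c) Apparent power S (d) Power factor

Step 1 — Angular frequency: ω = 2π·f = 2π·5000 = 3.142e+04 rad/s.
Step 2 — Component impedances:
  R: Z = R = 45.8 Ω
  C: Z = 1/(jωC) = -j/(ω·C) = 0 - j0.3183 Ω
Step 3 — Series combination: Z_total = R + C = 45.8 - j0.3183 Ω = 45.8∠-0.4° Ω.
Step 4 — Source phasor: V = 231∠163.9° V = -221.9 + j64.06 V.
Step 5 — Current: I = V / Z = -4.855 + j1.365 A = 5.044∠164.3° A.
Step 6 — Complex power: S = V·I* = 1165 - j8.097 VA.
Step 7 — Real power: P = Re(S) = 1165 W.
Step 8 — Reactive power: Q = Im(S) = -8.097 VAR.
Step 9 — Apparent power: |S| = 1165 VA.
Step 10 — Power factor: PF = P/|S| = 1 (leading).

(a) P = 1165 W  (b) Q = -8.097 VAR  (c) S = 1165 VA  (d) PF = 1 (leading)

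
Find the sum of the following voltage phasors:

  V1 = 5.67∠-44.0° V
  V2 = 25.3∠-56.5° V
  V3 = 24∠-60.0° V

Step 1 — Convert each phasor to rectangular form:
  V1 = 5.67·(cos(-44.0°) + j·sin(-44.0°)) = 4.079 - j3.939 V
  V2 = 25.3·(cos(-56.5°) + j·sin(-56.5°)) = 13.96 - j21.1 V
  V3 = 24·(cos(-60.0°) + j·sin(-60.0°)) = 12 - j20.78 V
Step 2 — Sum components: V_total = 30.04 - j45.82 V.
Step 3 — Convert to polar: |V_total| = 54.79 V, ∠V_total = -56.7°.

V_total = 54.79∠-56.7° V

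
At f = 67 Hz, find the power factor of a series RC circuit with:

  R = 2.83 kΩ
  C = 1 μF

Step 1 — Angular frequency: ω = 2π·f = 2π·67 = 421 rad/s.
Step 2 — Component impedances:
  R: Z = R = 2830 Ω
  C: Z = 1/(jωC) = -j/(ω·C) = 0 - j2375 Ω
Step 3 — Series combination: Z_total = R + C = 2830 - j2375 Ω = 3695∠-40.0° Ω.
Step 4 — Power factor: PF = cos(φ) = Re(Z)/|Z| = 2830/3695 = 0.7659.
Step 5 — Type: Im(Z) = -2375 ⇒ leading (phase φ = -40.0°).

PF = 0.7659 (leading, φ = -40.0°)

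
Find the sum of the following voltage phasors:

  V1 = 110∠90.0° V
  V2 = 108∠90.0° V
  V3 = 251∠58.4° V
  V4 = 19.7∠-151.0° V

Step 1 — Convert each phasor to rectangular form:
  V1 = 110·(cos(90.0°) + j·sin(90.0°)) = 0 + j110 V
  V2 = 108·(cos(90.0°) + j·sin(90.0°)) = 0 + j108 V
  V3 = 251·(cos(58.4°) + j·sin(58.4°)) = 131.5 + j213.8 V
  V4 = 19.7·(cos(-151.0°) + j·sin(-151.0°)) = -17.23 - j9.551 V
Step 2 — Sum components: V_total = 114.3 + j422.2 V.
Step 3 — Convert to polar: |V_total| = 437.4 V, ∠V_total = 74.9°.

V_total = 437.4∠74.9° V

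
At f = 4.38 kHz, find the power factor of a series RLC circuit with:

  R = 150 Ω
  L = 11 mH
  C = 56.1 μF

Step 1 — Angular frequency: ω = 2π·f = 2π·4380 = 2.752e+04 rad/s.
Step 2 — Component impedances:
  R: Z = R = 150 Ω
  L: Z = jωL = j·2.752e+04·0.011 = 0 + j302.7 Ω
  C: Z = 1/(jωC) = -j/(ω·C) = 0 - j0.6477 Ω
Step 3 — Series combination: Z_total = R + L + C = 150 + j302.1 Ω = 337.3∠63.6° Ω.
Step 4 — Power factor: PF = cos(φ) = Re(Z)/|Z| = 150/337.3 = 0.4447.
Step 5 — Type: Im(Z) = 302.1 ⇒ lagging (phase φ = 63.6°).

PF = 0.4447 (lagging, φ = 63.6°)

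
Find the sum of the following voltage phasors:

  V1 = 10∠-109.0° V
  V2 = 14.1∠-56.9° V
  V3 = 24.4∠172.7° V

Step 1 — Convert each phasor to rectangular form:
  V1 = 10·(cos(-109.0°) + j·sin(-109.0°)) = -3.256 - j9.455 V
  V2 = 14.1·(cos(-56.9°) + j·sin(-56.9°)) = 7.7 - j11.81 V
  V3 = 24.4·(cos(172.7°) + j·sin(172.7°)) = -24.2 + j3.1 V
Step 2 — Sum components: V_total = -19.76 - j18.17 V.
Step 3 — Convert to polar: |V_total| = 26.84 V, ∠V_total = -137.4°.

V_total = 26.84∠-137.4° V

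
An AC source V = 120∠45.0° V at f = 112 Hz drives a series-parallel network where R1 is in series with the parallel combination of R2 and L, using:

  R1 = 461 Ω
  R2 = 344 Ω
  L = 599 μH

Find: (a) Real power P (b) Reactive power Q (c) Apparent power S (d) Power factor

Step 1 — Angular frequency: ω = 2π·f = 2π·112 = 703.7 rad/s.
Step 2 — Component impedances:
  R1: Z = R = 461 Ω
  R2: Z = R = 344 Ω
  L: Z = jωL = j·703.7·0.000599 = 0 + j0.4215 Ω
Step 3 — Parallel branch: R2 || L = 1/(1/R2 + 1/L) = 0.0005165 + j0.4215 Ω.
Step 4 — Series with R1: Z_total = R1 + (R2 || L) = 461 + j0.4215 Ω = 461∠0.1° Ω.
Step 5 — Source phasor: V = 120∠45.0° V = 84.85 + j84.85 V.
Step 6 — Current: I = V / Z = 0.1842 + j0.1839 A = 0.2603∠44.9° A.
Step 7 — Complex power: S = V·I* = 31.24 + j0.02856 VA.
Step 8 — Real power: P = Re(S) = 31.24 W.
Step 9 — Reactive power: Q = Im(S) = 0.02856 VAR.
Step 10 — Apparent power: |S| = 31.24 VA.
Step 11 — Power factor: PF = P/|S| = 1 (lagging).

(a) P = 31.24 W  (b) Q = 0.02856 VAR  (c) S = 31.24 VA  (d) PF = 1 (lagging)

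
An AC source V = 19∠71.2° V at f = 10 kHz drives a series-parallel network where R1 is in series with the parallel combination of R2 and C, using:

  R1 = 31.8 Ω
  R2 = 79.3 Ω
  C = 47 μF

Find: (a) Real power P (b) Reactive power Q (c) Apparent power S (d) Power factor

Step 1 — Angular frequency: ω = 2π·f = 2π·1e+04 = 6.283e+04 rad/s.
Step 2 — Component impedances:
  R1: Z = R = 31.8 Ω
  R2: Z = R = 79.3 Ω
  C: Z = 1/(jωC) = -j/(ω·C) = 0 - j0.3386 Ω
Step 3 — Parallel branch: R2 || C = 1/(1/R2 + 1/C) = 0.001446 - j0.3386 Ω.
Step 4 — Series with R1: Z_total = R1 + (R2 || C) = 31.8 - j0.3386 Ω = 31.8∠-0.6° Ω.
Step 5 — Source phasor: V = 19∠71.2° V = 6.123 + j17.99 V.
Step 6 — Current: I = V / Z = 0.1865 + j0.5676 A = 0.5974∠71.8° A.
Step 7 — Complex power: S = V·I* = 11.35 - j0.1209 VA.
Step 8 — Real power: P = Re(S) = 11.35 W.
Step 9 — Reactive power: Q = Im(S) = -0.1209 VAR.
Step 10 — Apparent power: |S| = 11.35 VA.
Step 11 — Power factor: PF = P/|S| = 0.9999 (leading).

(a) P = 11.35 W  (b) Q = -0.1209 VAR  (c) S = 11.35 VA  (d) PF = 0.9999 (leading)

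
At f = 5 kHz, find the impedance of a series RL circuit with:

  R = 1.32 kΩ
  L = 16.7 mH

Step 1 — Angular frequency: ω = 2π·f = 2π·5000 = 3.142e+04 rad/s.
Step 2 — Component impedances:
  R: Z = R = 1320 Ω
  L: Z = jωL = j·3.142e+04·0.0167 = 0 + j524.6 Ω
Step 3 — Series combination: Z_total = R + L = 1320 + j524.6 Ω = 1420∠21.7° Ω.

Z = 1320 + j524.6 Ω = 1420∠21.7° Ω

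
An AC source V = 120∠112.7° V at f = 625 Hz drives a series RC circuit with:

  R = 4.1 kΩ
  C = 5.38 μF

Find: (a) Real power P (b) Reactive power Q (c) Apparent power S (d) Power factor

Step 1 — Angular frequency: ω = 2π·f = 2π·625 = 3927 rad/s.
Step 2 — Component impedances:
  R: Z = R = 4100 Ω
  C: Z = 1/(jωC) = -j/(ω·C) = 0 - j47.33 Ω
Step 3 — Series combination: Z_total = R + C = 4100 - j47.33 Ω = 4100∠-0.7° Ω.
Step 4 — Source phasor: V = 120∠112.7° V = -46.31 + j110.7 V.
Step 5 — Current: I = V / Z = -0.0116 + j0.02687 A = 0.02927∠113.4° A.
Step 6 — Complex power: S = V·I* = 3.512 - j0.04054 VA.
Step 7 — Real power: P = Re(S) = 3.512 W.
Step 8 — Reactive power: Q = Im(S) = -0.04054 VAR.
Step 9 — Apparent power: |S| = 3.512 VA.
Step 10 — Power factor: PF = P/|S| = 0.9999 (leading).

(a) P = 3.512 W  (b) Q = -0.04054 VAR  (c) S = 3.512 VA  (d) PF = 0.9999 (leading)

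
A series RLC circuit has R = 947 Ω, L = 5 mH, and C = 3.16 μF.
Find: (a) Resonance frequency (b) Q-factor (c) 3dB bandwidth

Step 1 — Resonance condition Im(Z)=0 gives ω₀ = 1/√(LC).
Step 2 — ω₀ = 1/√(0.005·3.16e-06) = 7956 rad/s.
Step 3 — f₀ = ω₀/(2π) = 1266 Hz.
Step 4 — Series Q: Q = ω₀L/R = 7956·0.005/947 = 0.042.
Step 5 — 3dB bandwidth: Δω = ω₀/Q = 1.894e+05 rad/s; BW = Δω/(2π) = 3.014e+04 Hz.

(a) f₀ = 1266 Hz  (b) Q = 0.042  (c) BW = 3.014e+04 Hz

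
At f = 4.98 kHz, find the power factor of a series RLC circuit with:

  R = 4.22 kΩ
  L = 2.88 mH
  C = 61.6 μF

Step 1 — Angular frequency: ω = 2π·f = 2π·4980 = 3.129e+04 rad/s.
Step 2 — Component impedances:
  R: Z = R = 4220 Ω
  L: Z = jωL = j·3.129e+04·0.00288 = 0 + j90.12 Ω
  C: Z = 1/(jωC) = -j/(ω·C) = 0 - j0.5188 Ω
Step 3 — Series combination: Z_total = R + L + C = 4220 + j89.6 Ω = 4221∠1.2° Ω.
Step 4 — Power factor: PF = cos(φ) = Re(Z)/|Z| = 4220/4221 = 0.9998.
Step 5 — Type: Im(Z) = 89.6 ⇒ lagging (phase φ = 1.2°).

PF = 0.9998 (lagging, φ = 1.2°)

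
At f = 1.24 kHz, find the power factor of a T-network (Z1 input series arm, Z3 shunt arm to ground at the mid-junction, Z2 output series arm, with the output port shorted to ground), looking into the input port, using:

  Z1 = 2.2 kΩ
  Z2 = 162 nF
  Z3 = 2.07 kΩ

Step 1 — Angular frequency: ω = 2π·f = 2π·1240 = 7791 rad/s.
Step 2 — Component impedances:
  Z1: Z = R = 2200 Ω
  Z2: Z = 1/(jωC) = -j/(ω·C) = 0 - j792.3 Ω
  Z3: Z = R = 2070 Ω
Step 3 — With the output port shorted to ground, the output series arm Z2 runs from the junction to ground; the shunt arm Z3 also runs from the junction to ground. They appear in parallel: Z3 || Z2 = 264.5 - j691.1 Ω.
Step 4 — Series with input arm Z1: Z_in = Z1 + (Z3 || Z2) = 2464 - j691.1 Ω = 2560∠-15.7° Ω.
Step 5 — Power factor: PF = cos(φ) = Re(Z)/|Z| = 2464.5/2559.55 = 0.9629.
Step 6 — Type: Im(Z) = -691.1 ⇒ leading (phase φ = -15.7°).

PF = 0.9629 (leading, φ = -15.7°)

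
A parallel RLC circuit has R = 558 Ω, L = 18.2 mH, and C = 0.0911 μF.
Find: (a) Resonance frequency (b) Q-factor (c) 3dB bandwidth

Step 1 — Resonance: ω₀ = 1/√(LC) = 1/√(0.0182·9.11e-08) = 2.456e+04 rad/s.
Step 2 — f₀ = ω₀/(2π) = 3909 Hz.
Step 3 — Parallel Q: Q = R/(ω₀L) = 558/(2.456e+04·0.0182) = 1.248.
Step 4 — Bandwidth: Δω = ω₀/Q = 1.967e+04 rad/s; BW = Δω/(2π) = 3131 Hz.

(a) f₀ = 3909 Hz  (b) Q = 1.248  (c) BW = 3131 Hz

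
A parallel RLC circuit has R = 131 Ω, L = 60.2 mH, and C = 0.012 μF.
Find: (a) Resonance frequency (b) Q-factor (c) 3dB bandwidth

Step 1 — Resonance: ω₀ = 1/√(LC) = 1/√(0.0602·1.2e-08) = 3.721e+04 rad/s.
Step 2 — f₀ = ω₀/(2π) = 5921 Hz.
Step 3 — Parallel Q: Q = R/(ω₀L) = 131/(3.721e+04·0.0602) = 0.05849.
Step 4 — Bandwidth: Δω = ω₀/Q = 6.361e+05 rad/s; BW = Δω/(2π) = 1.012e+05 Hz.

(a) f₀ = 5921 Hz  (b) Q = 0.05849  (c) BW = 1.012e+05 Hz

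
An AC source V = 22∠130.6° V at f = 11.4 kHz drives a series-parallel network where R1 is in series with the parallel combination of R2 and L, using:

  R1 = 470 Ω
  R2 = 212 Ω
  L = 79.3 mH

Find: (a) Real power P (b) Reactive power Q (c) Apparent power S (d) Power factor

Step 1 — Angular frequency: ω = 2π·f = 2π·1.14e+04 = 7.163e+04 rad/s.
Step 2 — Component impedances:
  R1: Z = R = 470 Ω
  R2: Z = R = 212 Ω
  L: Z = jωL = j·7.163e+04·0.0793 = 0 + j5680 Ω
Step 3 — Parallel branch: R2 || L = 1/(1/R2 + 1/L) = 211.7 + j7.901 Ω.
Step 4 — Series with R1: Z_total = R1 + (R2 || L) = 681.7 + j7.901 Ω = 681.8∠0.7° Ω.
Step 5 — Source phasor: V = 22∠130.6° V = -14.32 + j16.7 V.
Step 6 — Current: I = V / Z = -0.02072 + j0.02474 A = 0.03227∠129.9° A.
Step 7 — Complex power: S = V·I* = 0.7099 + j0.008228 VA.
Step 8 — Real power: P = Re(S) = 0.7099 W.
Step 9 — Reactive power: Q = Im(S) = 0.008228 VAR.
Step 10 — Apparent power: |S| = 0.7099 VA.
Step 11 — Power factor: PF = P/|S| = 0.9999 (lagging).

(a) P = 0.7099 W  (b) Q = 0.008228 VAR  (c) S = 0.7099 VA  (d) PF = 0.9999 (lagging)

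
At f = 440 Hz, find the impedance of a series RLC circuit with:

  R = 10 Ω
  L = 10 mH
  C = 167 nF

Step 1 — Angular frequency: ω = 2π·f = 2π·440 = 2765 rad/s.
Step 2 — Component impedances:
  R: Z = R = 10 Ω
  L: Z = jωL = j·2765·0.01 = 0 + j27.65 Ω
  C: Z = 1/(jωC) = -j/(ω·C) = 0 - j2166 Ω
Step 3 — Series combination: Z_total = R + L + C = 10 - j2138 Ω = 2138∠-89.7° Ω.

Z = 10 - j2138 Ω = 2138∠-89.7° Ω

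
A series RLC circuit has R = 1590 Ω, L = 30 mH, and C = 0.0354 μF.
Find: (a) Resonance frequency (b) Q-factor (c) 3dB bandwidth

Step 1 — Resonance: ω₀ = 1/√(LC) = 1/√(0.03·3.54e-08) = 3.069e+04 rad/s.
Step 2 — f₀ = ω₀/(2π) = 4884 Hz.
Step 3 — Series Q: Q = ω₀L/R = 3.069e+04·0.03/1590 = 0.579.
Step 4 — Bandwidth: Δω = ω₀/Q = 5.3e+04 rad/s; BW = Δω/(2π) = 8435 Hz.

(a) f₀ = 4884 Hz  (b) Q = 0.579  (c) BW = 8435 Hz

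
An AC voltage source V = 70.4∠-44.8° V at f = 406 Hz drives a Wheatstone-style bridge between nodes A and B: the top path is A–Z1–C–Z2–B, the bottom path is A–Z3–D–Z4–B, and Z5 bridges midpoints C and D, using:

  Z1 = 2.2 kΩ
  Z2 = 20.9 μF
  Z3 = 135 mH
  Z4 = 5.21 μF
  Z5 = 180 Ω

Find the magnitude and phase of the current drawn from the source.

Step 1 — Angular frequency: ω = 2π·f = 2π·406 = 2551 rad/s.
Step 2 — Component impedances:
  Z1: Z = R = 2200 Ω
  Z2: Z = 1/(jωC) = -j/(ω·C) = 0 - j18.76 Ω
  Z3: Z = jωL = j·2551·0.135 = 0 + j344.4 Ω
  Z4: Z = 1/(jωC) = -j/(ω·C) = 0 - j75.24 Ω
  Z5: Z = R = 180 Ω
Step 3 — Bridge requires nodal analysis (the Z5 bridge couples midpoints C and D, so the two paths cannot be reduced to a simple series/parallel combination). Setting node B to ground and injecting 1 A at node A, the 3-node admittance system at A, C, D solves to V_A = Z_AB = 59.18 + j270 Ω = 276.4∠77.6° Ω.
Step 4 — Source phasor: V = 70.4∠-44.8° V = 49.95 - j49.61 V.
Step 5 — Ohm's law: I = V / Z_total = (49.95 - j49.61) / (59.18 + j270) = -0.1366 - j0.2149 A.
Step 6 — Convert to polar: |I| = 0.2547 A, ∠I = -122.4°.

I = 0.2547∠-122.4° A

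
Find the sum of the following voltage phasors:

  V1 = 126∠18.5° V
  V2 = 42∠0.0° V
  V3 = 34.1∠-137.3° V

Step 1 — Convert each phasor to rectangular form:
  V1 = 126·(cos(18.5°) + j·sin(18.5°)) = 119.5 + j39.98 V
  V2 = 42·(cos(0.0°) + j·sin(0.0°)) = 42 V
  V3 = 34.1·(cos(-137.3°) + j·sin(-137.3°)) = -25.06 - j23.13 V
Step 2 — Sum components: V_total = 136.4 + j16.86 V.
Step 3 — Convert to polar: |V_total| = 137.5 V, ∠V_total = 7.0°.

V_total = 137.5∠7.0° V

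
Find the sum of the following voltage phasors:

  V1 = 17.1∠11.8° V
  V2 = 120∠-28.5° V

Step 1 — Convert each phasor to rectangular form:
  V1 = 17.1·(cos(11.8°) + j·sin(11.8°)) = 16.74 + j3.497 V
  V2 = 120·(cos(-28.5°) + j·sin(-28.5°)) = 105.5 - j57.26 V
Step 2 — Sum components: V_total = 122.2 - j53.76 V.
Step 3 — Convert to polar: |V_total| = 133.5 V, ∠V_total = -23.7°.

V_total = 133.5∠-23.7° V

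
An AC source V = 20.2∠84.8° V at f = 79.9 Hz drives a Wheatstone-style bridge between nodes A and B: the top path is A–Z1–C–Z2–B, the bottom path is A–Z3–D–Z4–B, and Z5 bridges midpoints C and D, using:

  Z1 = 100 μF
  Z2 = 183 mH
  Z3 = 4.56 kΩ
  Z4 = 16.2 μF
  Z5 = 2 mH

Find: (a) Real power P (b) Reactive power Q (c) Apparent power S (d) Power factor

Step 1 — Angular frequency: ω = 2π·f = 2π·79.9 = 502 rad/s.
Step 2 — Component impedances:
  Z1: Z = 1/(jωC) = -j/(ω·C) = 0 - j19.92 Ω
  Z2: Z = jωL = j·502·0.183 = 0 + j91.87 Ω
  Z3: Z = R = 4560 Ω
  Z4: Z = 1/(jωC) = -j/(ω·C) = 0 - j123 Ω
  Z5: Z = jωL = j·502·0.002 = 0 + j1.004 Ω
Step 3 — Bridge requires nodal analysis (the Z5 bridge couples midpoints C and D, so the two paths cannot be reduced to a simple series/parallel combination). Setting node B to ground and injecting 1 A at node A, the 3-node admittance system at A, C, D solves to V_A = Z_AB = 0.1159 + j352.5 Ω = 352.5∠90.0° Ω.
Step 4 — Source phasor: V = 20.2∠84.8° V = 1.831 + j20.12 V.
Step 5 — Current: I = V / Z = 0.05707 - j0.005175 A = 0.0573∠-5.2° A.
Step 6 — Complex power: S = V·I* = 0.0003804 + j1.158 VA.
Step 7 — Real power: P = Re(S) = 0.0003804 W.
Step 8 — Reactive power: Q = Im(S) = 1.158 VAR.
Step 9 — Apparent power: |S| = 1.158 VA.
Step 10 — Power factor: PF = P/|S| = 0.0003287 (lagging).

(a) P = 0.0003804 W  (b) Q = 1.158 VAR  (c) S = 1.158 VA  (d) PF = 0.0003287 (lagging)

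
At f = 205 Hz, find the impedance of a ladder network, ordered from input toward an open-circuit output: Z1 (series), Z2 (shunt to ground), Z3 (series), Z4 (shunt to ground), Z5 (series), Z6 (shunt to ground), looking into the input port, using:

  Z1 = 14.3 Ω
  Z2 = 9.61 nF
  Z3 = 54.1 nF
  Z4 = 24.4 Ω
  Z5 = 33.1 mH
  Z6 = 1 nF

Step 1 — Angular frequency: ω = 2π·f = 2π·205 = 1288 rad/s.
Step 2 — Component impedances:
  Z1: Z = R = 14.3 Ω
  Z2: Z = 1/(jωC) = -j/(ω·C) = 0 - j8.079e+04 Ω
  Z3: Z = 1/(jωC) = -j/(ω·C) = 0 - j1.435e+04 Ω
  Z4: Z = R = 24.4 Ω
  Z5: Z = jωL = j·1288·0.0331 = 0 + j42.63 Ω
  Z6: Z = 1/(jωC) = -j/(ω·C) = 0 - j7.764e+05 Ω
Step 3 — Ladder network (open output): work backward from the far end, alternating series and parallel combinations. Z_in = 31.89 - j1.219e+04 Ω = 1.219e+04∠-89.9° Ω.

Z = 31.89 - j1.219e+04 Ω = 1.219e+04∠-89.9° Ω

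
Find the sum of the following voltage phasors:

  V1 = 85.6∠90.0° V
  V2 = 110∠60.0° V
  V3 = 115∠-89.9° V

Step 1 — Convert each phasor to rectangular form:
  V1 = 85.6·(cos(90.0°) + j·sin(90.0°)) = 0 + j85.6 V
  V2 = 110·(cos(60.0°) + j·sin(60.0°)) = 55 + j95.26 V
  V3 = 115·(cos(-89.9°) + j·sin(-89.9°)) = 0.2007 - j115 V
Step 2 — Sum components: V_total = 55.2 + j65.86 V.
Step 3 — Convert to polar: |V_total| = 85.94 V, ∠V_total = 50.0°.

V_total = 85.94∠50.0° V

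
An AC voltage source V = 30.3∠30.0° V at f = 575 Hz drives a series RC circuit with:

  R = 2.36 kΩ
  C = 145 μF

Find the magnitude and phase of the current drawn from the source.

Step 1 — Angular frequency: ω = 2π·f = 2π·575 = 3613 rad/s.
Step 2 — Component impedances:
  R: Z = R = 2360 Ω
  C: Z = 1/(jωC) = -j/(ω·C) = 0 - j1.909 Ω
Step 3 — Series combination: Z_total = R + C = 2360 - j1.909 Ω = 2360∠-0.0° Ω.
Step 4 — Source phasor: V = 30.3∠30.0° V = 26.24 + j15.15 V.
Step 5 — Ohm's law: I = V / Z_total = (26.24 + j15.15) / (2360 - j1.909) = 0.01111 + j0.006428 A.
Step 6 — Convert to polar: |I| = 0.01284 A, ∠I = 30.0°.

I = 0.01284∠30.0° A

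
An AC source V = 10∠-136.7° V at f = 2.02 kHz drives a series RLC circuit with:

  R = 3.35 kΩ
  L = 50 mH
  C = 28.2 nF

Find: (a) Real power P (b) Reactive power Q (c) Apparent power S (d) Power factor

Step 1 — Angular frequency: ω = 2π·f = 2π·2020 = 1.269e+04 rad/s.
Step 2 — Component impedances:
  R: Z = R = 3350 Ω
  L: Z = jωL = j·1.269e+04·0.05 = 0 + j634.6 Ω
  C: Z = 1/(jωC) = -j/(ω·C) = 0 - j2794 Ω
Step 3 — Series combination: Z_total = R + L + C = 3350 - j2159 Ω = 3986∠-32.8° Ω.
Step 4 — Source phasor: V = 10∠-136.7° V = -7.278 - j6.858 V.
Step 5 — Current: I = V / Z = -0.0006025 - j0.002436 A = 0.002509∠-103.9° A.
Step 6 — Complex power: S = V·I* = 0.02109 - j0.01359 VA.
Step 7 — Real power: P = Re(S) = 0.02109 W.
Step 8 — Reactive power: Q = Im(S) = -0.01359 VAR.
Step 9 — Apparent power: |S| = 0.02509 VA.
Step 10 — Power factor: PF = P/|S| = 0.8405 (leading).

(a) P = 0.02109 W  (b) Q = -0.01359 VAR  (c) S = 0.02509 VA  (d) PF = 0.8405 (leading)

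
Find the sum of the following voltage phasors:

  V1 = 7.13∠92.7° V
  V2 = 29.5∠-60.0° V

Step 1 — Convert each phasor to rectangular form:
  V1 = 7.13·(cos(92.7°) + j·sin(92.7°)) = -0.3359 + j7.122 V
  V2 = 29.5·(cos(-60.0°) + j·sin(-60.0°)) = 14.75 - j25.55 V
Step 2 — Sum components: V_total = 14.41 - j18.43 V.
Step 3 — Convert to polar: |V_total| = 23.39 V, ∠V_total = -52.0°.

V_total = 23.39∠-52.0° V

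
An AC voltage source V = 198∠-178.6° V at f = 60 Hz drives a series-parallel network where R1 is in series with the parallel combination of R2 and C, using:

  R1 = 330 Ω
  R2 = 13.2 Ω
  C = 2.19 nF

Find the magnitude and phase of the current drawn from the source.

Step 1 — Angular frequency: ω = 2π·f = 2π·60 = 377 rad/s.
Step 2 — Component impedances:
  R1: Z = R = 330 Ω
  R2: Z = R = 13.2 Ω
  C: Z = 1/(jωC) = -j/(ω·C) = 0 - j1.211e+06 Ω
Step 3 — Parallel branch: R2 || C = 1/(1/R2 + 1/C) = 13.2 - j0.0001439 Ω.
Step 4 — Series with R1: Z_total = R1 + (R2 || C) = 343.2 - j0.0001439 Ω = 343.2∠-0.0° Ω.
Step 5 — Source phasor: V = 198∠-178.6° V = -197.9 - j4.838 V.
Step 6 — Ohm's law: I = V / Z_total = (-197.9 - j4.838) / (343.2 - j0.0001439) = -0.5768 - j0.0141 A.
Step 7 — Convert to polar: |I| = 0.5769 A, ∠I = -178.6°.

I = 0.5769∠-178.6° A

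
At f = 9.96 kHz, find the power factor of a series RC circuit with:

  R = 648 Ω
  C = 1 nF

Step 1 — Angular frequency: ω = 2π·f = 2π·9960 = 6.258e+04 rad/s.
Step 2 — Component impedances:
  R: Z = R = 648 Ω
  C: Z = 1/(jωC) = -j/(ω·C) = 0 - j1.598e+04 Ω
Step 3 — Series combination: Z_total = R + C = 648 - j1.598e+04 Ω = 1.599e+04∠-87.7° Ω.
Step 4 — Power factor: PF = cos(φ) = Re(Z)/|Z| = 648/15993 = 0.04052.
Step 5 — Type: Im(Z) = -1.598e+04 ⇒ leading (phase φ = -87.7°).

PF = 0.04052 (leading, φ = -87.7°)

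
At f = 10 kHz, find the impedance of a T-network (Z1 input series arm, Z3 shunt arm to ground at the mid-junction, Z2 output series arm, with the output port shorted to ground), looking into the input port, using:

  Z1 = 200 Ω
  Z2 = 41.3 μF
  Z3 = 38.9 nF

Step 1 — Angular frequency: ω = 2π·f = 2π·1e+04 = 6.283e+04 rad/s.
Step 2 — Component impedances:
  Z1: Z = R = 200 Ω
  Z2: Z = 1/(jωC) = -j/(ω·C) = 0 - j0.3854 Ω
  Z3: Z = 1/(jωC) = -j/(ω·C) = 0 - j409.1 Ω
Step 3 — With the output port shorted to ground, the output series arm Z2 runs from the junction to ground; the shunt arm Z3 also runs from the junction to ground. They appear in parallel: Z3 || Z2 = 0 - j0.385 Ω.
Step 4 — Series with input arm Z1: Z_in = Z1 + (Z3 || Z2) = 200 - j0.385 Ω = 200∠-0.1° Ω.

Z = 200 - j0.385 Ω = 200∠-0.1° Ω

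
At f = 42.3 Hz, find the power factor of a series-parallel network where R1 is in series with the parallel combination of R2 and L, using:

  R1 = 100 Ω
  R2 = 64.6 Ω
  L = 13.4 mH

Step 1 — Angular frequency: ω = 2π·f = 2π·42.3 = 265.8 rad/s.
Step 2 — Component impedances:
  R1: Z = R = 100 Ω
  R2: Z = R = 64.6 Ω
  L: Z = jωL = j·265.8·0.0134 = 0 + j3.561 Ω
Step 3 — Parallel branch: R2 || L = 1/(1/R2 + 1/L) = 0.1957 + j3.551 Ω.
Step 4 — Series with R1: Z_total = R1 + (R2 || L) = 100.2 + j3.551 Ω = 100.3∠2.0° Ω.
Step 5 — Power factor: PF = cos(φ) = Re(Z)/|Z| = 100.2/100.26 = 0.9994.
Step 6 — Type: Im(Z) = 3.551 ⇒ lagging (phase φ = 2.0°).

PF = 0.9994 (lagging, φ = 2.0°)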